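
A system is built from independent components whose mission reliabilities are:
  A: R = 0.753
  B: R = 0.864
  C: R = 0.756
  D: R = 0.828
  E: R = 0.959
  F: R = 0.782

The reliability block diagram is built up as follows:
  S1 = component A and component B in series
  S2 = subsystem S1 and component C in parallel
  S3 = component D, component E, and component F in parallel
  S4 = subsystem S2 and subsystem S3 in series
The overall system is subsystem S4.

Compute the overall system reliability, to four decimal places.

0.9133

Series (A and B): 0.753000 × 0.864000 = 0.650592
Parallel ([0.650592] and C): 1 − (1 − 0.650592)(1 − 0.756000) = 0.914744
Parallel (D, E, and F): 1 − (1 − 0.828000)(1 − 0.959000)(1 − 0.782000) = 0.998463
Series ([0.914744] and [0.998463]): 0.914744 × 0.998463 = 0.9133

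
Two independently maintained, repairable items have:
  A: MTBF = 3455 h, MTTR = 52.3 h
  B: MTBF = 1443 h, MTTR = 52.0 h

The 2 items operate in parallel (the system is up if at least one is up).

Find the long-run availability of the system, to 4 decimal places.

A(A) = MTBF/(MTBF+MTTR) = 3455/(3455+52.3) = 0.985088
A(B) = MTBF/(MTBF+MTTR) = 1443/(1443+52.0) = 0.965217
Parallel availability: 1 − (1 − 0.985088)(1 − 0.965217) = 0.9995

0.9995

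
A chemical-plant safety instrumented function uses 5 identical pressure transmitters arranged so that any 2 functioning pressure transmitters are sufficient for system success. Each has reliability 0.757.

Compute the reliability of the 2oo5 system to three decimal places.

0.986

R = Σ_{i=2}^{5} C(5,i) p^i (1−p)^{5−i} with p = 0.757
C(5,2)·0.757^2·0.243^3 = 0.08223
C(5,3)·0.757^3·0.243^2 = 0.25615
C(5,4)·0.757^4·0.243^1 = 0.39899
C(5,5)·0.757^5·0.243^0 = 0.24859
Sum = 0.986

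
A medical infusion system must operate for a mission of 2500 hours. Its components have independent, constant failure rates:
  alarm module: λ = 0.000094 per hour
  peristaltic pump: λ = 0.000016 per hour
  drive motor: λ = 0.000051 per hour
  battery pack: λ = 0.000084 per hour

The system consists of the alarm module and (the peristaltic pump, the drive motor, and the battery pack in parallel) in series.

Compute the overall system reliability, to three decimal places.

0.790

R(alarm module) = exp(−0.000094 × 2500) = 0.79057
R(peristaltic pump) = exp(−0.000016 × 2500) = 0.96079
R(drive motor) = exp(−0.000051 × 2500) = 0.88029
R(battery pack) = exp(−0.000084 × 2500) = 0.81058
Parallel (peristaltic pump, drive motor, and battery pack): 1 − (1 − 0.96079)(1 − 0.88029)(1 − 0.81058) = 0.99911
Series (alarm module and [0.99911]): 0.79057 × 0.99911 = 0.790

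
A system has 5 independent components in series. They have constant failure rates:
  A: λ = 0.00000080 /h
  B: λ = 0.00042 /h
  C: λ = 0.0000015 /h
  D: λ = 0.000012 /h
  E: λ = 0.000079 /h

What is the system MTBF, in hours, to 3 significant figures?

Series of exponential components: λ_sys = Σ λ_i
λ_sys = 0.00000080 + 0.00042 + 0.0000015 + 0.000012 + 0.000079 = 5.1330e-04 /h
MTBF = 1 / λ_sys = 1950 h

1950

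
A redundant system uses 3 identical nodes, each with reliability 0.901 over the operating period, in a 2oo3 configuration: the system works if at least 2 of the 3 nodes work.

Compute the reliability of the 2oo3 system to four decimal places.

0.9725

R = Σ_{i=2}^{3} C(3,i) p^i (1−p)^{3−i} with p = 0.901
C(3,2)·0.901^2·0.099^1 = 0.241105
C(3,3)·0.901^3·0.099^0 = 0.731433
Sum = 0.9725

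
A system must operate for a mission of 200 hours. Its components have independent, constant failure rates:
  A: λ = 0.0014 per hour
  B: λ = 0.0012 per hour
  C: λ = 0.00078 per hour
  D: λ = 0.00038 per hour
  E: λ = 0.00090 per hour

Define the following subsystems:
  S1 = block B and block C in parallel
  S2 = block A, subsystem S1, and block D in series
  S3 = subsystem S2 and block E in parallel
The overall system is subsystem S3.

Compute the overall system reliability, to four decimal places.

0.9471

R(A) = exp(−0.0014 × 200) = 0.755784
R(B) = exp(−0.0012 × 200) = 0.786628
R(C) = exp(−0.00078 × 200) = 0.855559
R(D) = exp(−0.00038 × 200) = 0.926816
R(E) = exp(−0.00090 × 200) = 0.835270
Parallel (B and C): 1 − (1 − 0.786628)(1 − 0.855559) = 0.969180
Series (A, [0.969180], and D): 0.755784 × 0.969180 × 0.926816 = 0.678884
Parallel ([0.678884] and E): 1 − (1 − 0.678884)(1 − 0.835270) = 0.9471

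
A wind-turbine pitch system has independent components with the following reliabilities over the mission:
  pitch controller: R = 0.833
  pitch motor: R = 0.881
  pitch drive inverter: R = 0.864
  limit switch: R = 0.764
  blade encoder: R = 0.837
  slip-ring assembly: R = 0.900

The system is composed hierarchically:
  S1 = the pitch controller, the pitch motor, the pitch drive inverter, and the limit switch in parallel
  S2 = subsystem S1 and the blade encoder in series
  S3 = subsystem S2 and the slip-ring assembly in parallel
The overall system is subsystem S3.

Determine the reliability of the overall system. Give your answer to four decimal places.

0.9836

Parallel (pitch controller, pitch motor, pitch drive inverter, and limit switch): 1 − (1 − 0.833000)(1 − 0.881000)(1 − 0.864000)(1 − 0.764000) = 0.999362
Series ([0.999362] and blade encoder): 0.999362 × 0.837000 = 0.836466
Parallel ([0.836466] and slip-ring assembly): 1 − (1 − 0.836466)(1 − 0.900000) = 0.9836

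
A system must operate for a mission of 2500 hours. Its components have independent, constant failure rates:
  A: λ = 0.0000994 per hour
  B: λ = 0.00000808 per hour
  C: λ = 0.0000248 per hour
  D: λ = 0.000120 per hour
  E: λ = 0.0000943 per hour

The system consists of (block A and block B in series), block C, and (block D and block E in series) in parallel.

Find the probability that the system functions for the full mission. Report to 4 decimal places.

0.9941

R(A) = exp(−0.0000994 × 2500) = 0.779970
R(B) = exp(−0.00000808 × 2500) = 0.980003
R(C) = exp(−0.0000248 × 2500) = 0.939883
R(D) = exp(−0.000120 × 2500) = 0.740818
R(E) = exp(−0.0000943 × 2500) = 0.789978
Series (A and B): 0.779970 × 0.980003 = 0.764373
Series (D and E): 0.740818 × 0.789978 = 0.585230
Parallel ([0.764373], C, and [0.585230]): 1 − (1 − 0.764373)(1 − 0.939883)(1 − 0.585230) = 0.9941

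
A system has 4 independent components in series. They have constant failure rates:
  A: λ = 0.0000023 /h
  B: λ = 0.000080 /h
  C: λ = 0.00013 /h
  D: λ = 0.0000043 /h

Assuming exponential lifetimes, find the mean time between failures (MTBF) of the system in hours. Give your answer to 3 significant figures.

4620

Series of exponential components: λ_sys = Σ λ_i
λ_sys = 0.0000023 + 0.000080 + 0.00013 + 0.0000043 = 2.1660e-04 /h
MTBF = 1 / λ_sys = 4620 h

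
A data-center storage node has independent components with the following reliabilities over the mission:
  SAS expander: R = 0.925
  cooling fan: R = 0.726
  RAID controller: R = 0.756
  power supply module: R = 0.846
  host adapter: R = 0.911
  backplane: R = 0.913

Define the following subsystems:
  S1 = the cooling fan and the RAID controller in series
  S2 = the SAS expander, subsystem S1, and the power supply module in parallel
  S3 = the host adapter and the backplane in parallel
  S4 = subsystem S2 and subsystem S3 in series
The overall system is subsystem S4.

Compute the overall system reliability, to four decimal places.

Series (cooling fan and RAID controller): 0.726000 × 0.756000 = 0.548856
Parallel (SAS expander, [0.548856], and power supply module): 1 − (1 − 0.925000)(1 − 0.548856)(1 − 0.846000) = 0.994789
Parallel (host adapter and backplane): 1 − (1 − 0.911000)(1 − 0.913000) = 0.992257
Series ([0.994789] and [0.992257]): 0.994789 × 0.992257 = 0.9871

0.9871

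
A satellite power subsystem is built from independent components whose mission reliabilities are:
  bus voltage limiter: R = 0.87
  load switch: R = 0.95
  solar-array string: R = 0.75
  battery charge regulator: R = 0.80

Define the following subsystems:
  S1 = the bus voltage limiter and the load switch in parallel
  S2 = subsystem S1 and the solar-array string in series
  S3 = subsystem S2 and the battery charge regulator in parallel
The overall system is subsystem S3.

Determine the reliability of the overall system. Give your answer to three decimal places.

0.949

Parallel (bus voltage limiter and load switch): 1 − (1 − 0.87000)(1 − 0.95000) = 0.99350
Series ([0.99350] and solar-array string): 0.99350 × 0.75000 = 0.74513
Parallel ([0.74513] and battery charge regulator): 1 − (1 − 0.74513)(1 − 0.80000) = 0.949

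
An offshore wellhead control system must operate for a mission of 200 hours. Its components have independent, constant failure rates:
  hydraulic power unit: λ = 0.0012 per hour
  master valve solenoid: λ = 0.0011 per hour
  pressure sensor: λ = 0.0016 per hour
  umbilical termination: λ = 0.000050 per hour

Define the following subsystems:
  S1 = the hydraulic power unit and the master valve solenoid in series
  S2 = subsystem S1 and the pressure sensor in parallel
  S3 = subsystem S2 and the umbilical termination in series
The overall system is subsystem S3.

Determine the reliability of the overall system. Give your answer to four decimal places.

R(hydraulic power unit) = exp(−0.0012 × 200) = 0.786628
R(master valve solenoid) = exp(−0.0011 × 200) = 0.802519
R(pressure sensor) = exp(−0.0016 × 200) = 0.726149
R(umbilical termination) = exp(−0.000050 × 200) = 0.990050
Series (hydraulic power unit and master valve solenoid): 0.786628 × 0.802519 = 0.631284
Parallel ([0.631284] and pressure sensor): 1 − (1 − 0.631284)(1 − 0.726149) = 0.899027
Series ([0.899027] and umbilical termination): 0.899027 × 0.990050 = 0.8901

0.8901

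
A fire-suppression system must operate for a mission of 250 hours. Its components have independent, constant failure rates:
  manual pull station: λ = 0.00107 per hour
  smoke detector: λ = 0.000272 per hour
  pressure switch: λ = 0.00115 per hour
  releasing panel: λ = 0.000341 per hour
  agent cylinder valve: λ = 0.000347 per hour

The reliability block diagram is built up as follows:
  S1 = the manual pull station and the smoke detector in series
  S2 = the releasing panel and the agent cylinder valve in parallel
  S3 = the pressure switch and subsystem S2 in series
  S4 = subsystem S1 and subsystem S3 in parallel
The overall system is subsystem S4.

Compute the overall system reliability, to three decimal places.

R(manual pull station) = exp(−0.00107 × 250) = 0.76529
R(smoke detector) = exp(−0.000272 × 250) = 0.93426
R(pressure switch) = exp(−0.00115 × 250) = 0.75014
R(releasing panel) = exp(−0.000341 × 250) = 0.91828
R(agent cylinder valve) = exp(−0.000347 × 250) = 0.91691
Series (manual pull station and smoke detector): 0.76529 × 0.93426 = 0.71498
Parallel (releasing panel and agent cylinder valve): 1 − (1 − 0.91828)(1 − 0.91691) = 0.99321
Series (pressure switch and [0.99321]): 0.75014 × 0.99321 = 0.74505
Parallel ([0.71498] and [0.74505]): 1 − (1 − 0.71498)(1 − 0.74505) = 0.927

0.927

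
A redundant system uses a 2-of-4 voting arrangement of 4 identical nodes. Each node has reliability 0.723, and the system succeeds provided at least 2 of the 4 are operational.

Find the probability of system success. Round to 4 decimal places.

0.9326

R = Σ_{i=2}^{4} C(4,i) p^i (1−p)^{4−i} with p = 0.723
C(4,2)·0.723^2·0.277^2 = 0.240651
C(4,3)·0.723^3·0.277^1 = 0.418750
C(4,4)·0.723^4·0.277^0 = 0.273246
Sum = 0.9326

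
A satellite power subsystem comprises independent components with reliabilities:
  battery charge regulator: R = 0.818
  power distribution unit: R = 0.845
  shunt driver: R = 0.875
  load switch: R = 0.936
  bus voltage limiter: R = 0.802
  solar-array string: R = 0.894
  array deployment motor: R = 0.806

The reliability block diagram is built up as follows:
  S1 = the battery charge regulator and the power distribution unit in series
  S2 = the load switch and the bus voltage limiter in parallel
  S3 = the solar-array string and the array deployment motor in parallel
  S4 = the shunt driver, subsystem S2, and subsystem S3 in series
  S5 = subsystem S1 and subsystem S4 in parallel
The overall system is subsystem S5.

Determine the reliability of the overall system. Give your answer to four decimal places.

Series (battery charge regulator and power distribution unit): 0.818000 × 0.845000 = 0.691210
Parallel (load switch and bus voltage limiter): 1 − (1 − 0.936000)(1 − 0.802000) = 0.987328
Parallel (solar-array string and array deployment motor): 1 − (1 − 0.894000)(1 − 0.806000) = 0.979436
Series (shunt driver, [0.987328], and [0.979436]): 0.875000 × 0.987328 × 0.979436 = 0.846147
Parallel ([0.691210] and [0.846147]): 1 − (1 − 0.691210)(1 − 0.846147) = 0.9525

0.9525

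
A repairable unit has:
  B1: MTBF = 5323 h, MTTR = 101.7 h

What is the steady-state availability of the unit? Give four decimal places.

0.9813

A(B1) = MTBF/(MTBF+MTTR) = 5323/(5323+101.7) = 0.9813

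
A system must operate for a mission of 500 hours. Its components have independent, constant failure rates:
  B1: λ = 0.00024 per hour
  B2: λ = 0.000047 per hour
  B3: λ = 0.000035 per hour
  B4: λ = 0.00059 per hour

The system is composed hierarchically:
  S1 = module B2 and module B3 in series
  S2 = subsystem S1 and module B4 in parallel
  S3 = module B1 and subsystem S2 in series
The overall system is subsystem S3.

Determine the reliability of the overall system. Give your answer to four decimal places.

R(B1) = exp(−0.00024 × 500) = 0.886920
R(B2) = exp(−0.000047 × 500) = 0.976774
R(B3) = exp(−0.000035 × 500) = 0.982652
R(B4) = exp(−0.00059 × 500) = 0.744532
Series (B2 and B3): 0.976774 × 0.982652 = 0.959829
Parallel ([0.959829] and B4): 1 − (1 − 0.959829)(1 − 0.744532) = 0.989738
Series (B1 and [0.989738]): 0.886920 × 0.989738 = 0.8778

0.8778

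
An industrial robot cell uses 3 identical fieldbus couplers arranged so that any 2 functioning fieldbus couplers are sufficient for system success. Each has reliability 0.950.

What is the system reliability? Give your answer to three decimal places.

R = Σ_{i=2}^{3} C(3,i) p^i (1−p)^{3−i} with p = 0.950
C(3,2)·0.950^2·0.050^1 = 0.13538
C(3,3)·0.950^3·0.050^0 = 0.85738
Sum = 0.993

0.993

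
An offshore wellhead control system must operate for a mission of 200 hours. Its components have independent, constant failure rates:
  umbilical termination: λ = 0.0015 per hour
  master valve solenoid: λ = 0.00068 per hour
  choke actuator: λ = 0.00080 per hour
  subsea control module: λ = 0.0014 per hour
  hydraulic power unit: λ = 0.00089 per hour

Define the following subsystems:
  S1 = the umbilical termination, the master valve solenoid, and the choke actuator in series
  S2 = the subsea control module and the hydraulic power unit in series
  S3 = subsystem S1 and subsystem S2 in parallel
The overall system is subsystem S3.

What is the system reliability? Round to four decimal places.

R(umbilical termination) = exp(−0.0015 × 200) = 0.740818
R(master valve solenoid) = exp(−0.00068 × 200) = 0.872843
R(choke actuator) = exp(−0.00080 × 200) = 0.852144
R(subsea control module) = exp(−0.0014 × 200) = 0.755784
R(hydraulic power unit) = exp(−0.00089 × 200) = 0.836942
Series (umbilical termination, master valve solenoid, and choke actuator): 0.740818 × 0.872843 × 0.852144 = 0.551011
Series (subsea control module and hydraulic power unit): 0.755784 × 0.836942 = 0.632547
Parallel ([0.551011] and [0.632547]): 1 − (1 − 0.551011)(1 − 0.632547) = 0.8350

0.8350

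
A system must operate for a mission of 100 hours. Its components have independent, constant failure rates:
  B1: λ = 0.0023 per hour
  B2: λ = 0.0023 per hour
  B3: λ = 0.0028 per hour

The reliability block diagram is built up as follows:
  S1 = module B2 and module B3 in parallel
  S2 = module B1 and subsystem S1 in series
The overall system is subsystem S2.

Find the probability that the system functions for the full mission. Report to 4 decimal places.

0.7547

R(B1) = exp(−0.0023 × 100) = 0.794534
R(B2) = exp(−0.0023 × 100) = 0.794534
R(B3) = exp(−0.0028 × 100) = 0.755784
Parallel (B2 and B3): 1 − (1 − 0.794534)(1 − 0.755784) = 0.949822
Series (B1 and [0.949822]): 0.794534 × 0.949822 = 0.7547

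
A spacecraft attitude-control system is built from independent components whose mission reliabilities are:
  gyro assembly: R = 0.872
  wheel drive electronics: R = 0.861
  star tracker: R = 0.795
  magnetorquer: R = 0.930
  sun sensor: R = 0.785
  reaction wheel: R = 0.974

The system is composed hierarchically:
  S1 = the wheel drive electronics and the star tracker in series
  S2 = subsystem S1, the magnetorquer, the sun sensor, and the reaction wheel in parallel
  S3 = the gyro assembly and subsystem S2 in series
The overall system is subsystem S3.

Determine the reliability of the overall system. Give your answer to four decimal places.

Series (wheel drive electronics and star tracker): 0.861000 × 0.795000 = 0.684495
Parallel ([0.684495], magnetorquer, sun sensor, and reaction wheel): 1 − (1 − 0.684495)(1 − 0.930000)(1 − 0.785000)(1 − 0.974000) = 0.999877
Series (gyro assembly and [0.999877]): 0.872000 × 0.999877 = 0.8719

0.8719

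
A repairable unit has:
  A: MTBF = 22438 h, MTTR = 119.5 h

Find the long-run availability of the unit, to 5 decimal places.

0.99470

A(A) = MTBF/(MTBF+MTTR) = 22438/(22438+119.5) = 0.99470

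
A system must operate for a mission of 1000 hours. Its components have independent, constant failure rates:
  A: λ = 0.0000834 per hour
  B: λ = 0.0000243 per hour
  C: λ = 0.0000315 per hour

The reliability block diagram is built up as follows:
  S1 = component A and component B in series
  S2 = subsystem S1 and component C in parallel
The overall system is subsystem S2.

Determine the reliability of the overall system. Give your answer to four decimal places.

R(A) = exp(−0.0000834 × 1000) = 0.919983
R(B) = exp(−0.0000243 × 1000) = 0.975993
R(C) = exp(−0.0000315 × 1000) = 0.968991
Series (A and B): 0.919983 × 0.975993 = 0.897897
Parallel ([0.897897] and C): 1 − (1 − 0.897897)(1 − 0.968991) = 0.9968

0.9968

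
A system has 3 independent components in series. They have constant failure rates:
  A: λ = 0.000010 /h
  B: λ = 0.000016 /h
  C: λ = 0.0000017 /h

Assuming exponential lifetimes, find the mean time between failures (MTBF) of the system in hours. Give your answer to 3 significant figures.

Series of exponential components: λ_sys = Σ λ_i
λ_sys = 0.000010 + 0.000016 + 0.0000017 = 2.7700e-05 /h
MTBF = 1 / λ_sys = 36100 h

36100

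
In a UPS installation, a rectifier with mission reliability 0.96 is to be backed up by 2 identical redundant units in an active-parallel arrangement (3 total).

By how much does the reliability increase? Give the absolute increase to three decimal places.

0.040

R_before = 0.96
R_after = 1 − (1 − 0.96)^3 = 1.000
ΔR = 1.000 − 0.96 = 0.040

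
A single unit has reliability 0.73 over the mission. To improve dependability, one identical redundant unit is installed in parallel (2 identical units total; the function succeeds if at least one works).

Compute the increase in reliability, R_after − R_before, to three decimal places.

0.197

R_before = 0.73
R_after = 1 − (1 − 0.73)^2 = 0.927
ΔR = 0.927 − 0.73 = 0.197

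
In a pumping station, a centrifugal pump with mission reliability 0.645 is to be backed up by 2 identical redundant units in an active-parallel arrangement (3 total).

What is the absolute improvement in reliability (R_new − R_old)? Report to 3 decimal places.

0.310

R_before = 0.645
R_after = 1 − (1 − 0.645)^3 = 0.955
ΔR = 0.955 − 0.645 = 0.310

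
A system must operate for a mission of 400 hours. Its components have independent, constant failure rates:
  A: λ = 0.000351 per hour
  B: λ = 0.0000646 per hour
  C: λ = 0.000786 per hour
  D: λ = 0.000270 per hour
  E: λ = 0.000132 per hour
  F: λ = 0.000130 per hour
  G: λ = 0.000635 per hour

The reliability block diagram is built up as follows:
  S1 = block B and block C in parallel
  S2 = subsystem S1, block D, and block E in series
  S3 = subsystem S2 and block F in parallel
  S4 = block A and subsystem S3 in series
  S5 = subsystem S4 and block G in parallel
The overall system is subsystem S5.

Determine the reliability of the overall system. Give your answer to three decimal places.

R(A) = exp(−0.000351 × 400) = 0.86901
R(B) = exp(−0.0000646 × 400) = 0.97449
R(C) = exp(−0.000786 × 400) = 0.73023
R(D) = exp(−0.000270 × 400) = 0.89763
R(E) = exp(−0.000132 × 400) = 0.94857
R(F) = exp(−0.000130 × 400) = 0.94933
R(G) = exp(−0.000635 × 400) = 0.77569
Parallel (B and C): 1 − (1 − 0.97449)(1 − 0.73023) = 0.99312
Series ([0.99312], D, and E): 0.99312 × 0.89763 × 0.94857 = 0.84561
Parallel ([0.84561] and F): 1 − (1 − 0.84561)(1 − 0.94933) = 0.99218
Series (A and [0.99218]): 0.86901 × 0.99218 = 0.86221
Parallel ([0.86221] and G): 1 − (1 − 0.86221)(1 − 0.77569) = 0.969

0.969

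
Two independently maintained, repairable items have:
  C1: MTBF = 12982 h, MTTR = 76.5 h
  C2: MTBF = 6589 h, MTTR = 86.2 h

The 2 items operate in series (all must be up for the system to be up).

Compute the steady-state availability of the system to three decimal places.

0.981

A(C1) = MTBF/(MTBF+MTTR) = 12982/(12982+76.5) = 0.994142
A(C2) = MTBF/(MTBF+MTTR) = 6589/(6589+86.2) = 0.987087
Series availability: 0.994142 × 0.987087 = 0.981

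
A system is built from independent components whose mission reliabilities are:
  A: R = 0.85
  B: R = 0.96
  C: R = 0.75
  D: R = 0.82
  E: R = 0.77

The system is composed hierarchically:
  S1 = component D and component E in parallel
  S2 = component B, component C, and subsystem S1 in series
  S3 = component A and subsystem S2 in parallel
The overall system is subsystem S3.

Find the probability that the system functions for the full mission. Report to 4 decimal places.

Parallel (D and E): 1 − (1 − 0.820000)(1 − 0.770000) = 0.958600
Series (B, C, and [0.958600]): 0.960000 × 0.750000 × 0.958600 = 0.690192
Parallel (A and [0.690192]): 1 − (1 − 0.850000)(1 − 0.690192) = 0.9535

0.9535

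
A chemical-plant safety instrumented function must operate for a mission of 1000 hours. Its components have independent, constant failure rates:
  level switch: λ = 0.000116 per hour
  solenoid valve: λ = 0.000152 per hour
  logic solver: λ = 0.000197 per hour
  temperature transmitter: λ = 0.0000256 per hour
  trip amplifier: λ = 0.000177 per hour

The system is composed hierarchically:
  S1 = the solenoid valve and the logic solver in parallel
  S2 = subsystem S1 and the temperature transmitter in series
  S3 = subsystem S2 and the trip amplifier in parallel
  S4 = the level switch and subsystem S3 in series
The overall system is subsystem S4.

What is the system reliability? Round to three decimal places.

R(level switch) = exp(−0.000116 × 1000) = 0.89048
R(solenoid valve) = exp(−0.000152 × 1000) = 0.85899
R(logic solver) = exp(−0.000197 × 1000) = 0.82119
R(temperature transmitter) = exp(−0.0000256 × 1000) = 0.97472
R(trip amplifier) = exp(−0.000177 × 1000) = 0.83778
Parallel (solenoid valve and logic solver): 1 − (1 − 0.85899)(1 − 0.82119) = 0.97479
Series ([0.97479] and temperature transmitter): 0.97479 × 0.97472 = 0.95015
Parallel ([0.95015] and trip amplifier): 1 − (1 − 0.95015)(1 − 0.83778) = 0.99191
Series (level switch and [0.99191]): 0.89048 × 0.99191 = 0.883

0.883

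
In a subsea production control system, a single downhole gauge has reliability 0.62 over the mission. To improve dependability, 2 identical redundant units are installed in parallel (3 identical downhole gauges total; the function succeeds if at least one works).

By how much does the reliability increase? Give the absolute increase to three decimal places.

R_before = 0.62
R_after = 1 − (1 − 0.62)^3 = 0.945
ΔR = 0.945 − 0.62 = 0.325

0.325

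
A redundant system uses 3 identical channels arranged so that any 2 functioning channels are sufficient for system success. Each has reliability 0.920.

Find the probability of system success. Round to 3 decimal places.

R = Σ_{i=2}^{3} C(3,i) p^i (1−p)^{3−i} with p = 0.920
C(3,2)·0.920^2·0.080^1 = 0.20314
C(3,3)·0.920^3·0.080^0 = 0.77869
Sum = 0.982

0.982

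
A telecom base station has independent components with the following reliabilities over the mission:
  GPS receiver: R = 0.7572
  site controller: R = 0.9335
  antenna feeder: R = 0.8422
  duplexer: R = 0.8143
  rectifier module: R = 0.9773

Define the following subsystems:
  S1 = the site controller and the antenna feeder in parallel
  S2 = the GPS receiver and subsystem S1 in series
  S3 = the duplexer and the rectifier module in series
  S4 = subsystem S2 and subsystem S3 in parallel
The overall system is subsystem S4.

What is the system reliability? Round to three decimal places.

Parallel (site controller and antenna feeder): 1 − (1 − 0.93350)(1 − 0.84220) = 0.98951
Series (GPS receiver and [0.98951]): 0.75720 × 0.98951 = 0.74926
Series (duplexer and rectifier module): 0.81430 × 0.97730 = 0.79582
Parallel ([0.74926] and [0.79582]): 1 − (1 − 0.74926)(1 − 0.79582) = 0.949

0.949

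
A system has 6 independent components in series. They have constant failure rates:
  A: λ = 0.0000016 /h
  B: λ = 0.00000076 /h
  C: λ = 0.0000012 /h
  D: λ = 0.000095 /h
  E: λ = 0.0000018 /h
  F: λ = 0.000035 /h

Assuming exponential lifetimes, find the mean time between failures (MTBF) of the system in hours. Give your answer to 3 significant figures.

Series of exponential components: λ_sys = Σ λ_i
λ_sys = 0.0000016 + 0.00000076 + 0.0000012 + 0.000095 + 0.0000018 + 0.000035 = 1.3536e-04 /h
MTBF = 1 / λ_sys = 7390 h

7390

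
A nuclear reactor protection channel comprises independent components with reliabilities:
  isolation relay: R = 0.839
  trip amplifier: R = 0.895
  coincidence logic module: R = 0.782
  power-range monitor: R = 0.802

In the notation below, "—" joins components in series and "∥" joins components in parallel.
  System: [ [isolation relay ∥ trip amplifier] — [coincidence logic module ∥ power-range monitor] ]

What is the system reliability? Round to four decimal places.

0.9407

Parallel (isolation relay and trip amplifier): 1 − (1 − 0.839000)(1 − 0.895000) = 0.983095
Parallel (coincidence logic module and power-range monitor): 1 − (1 − 0.782000)(1 − 0.802000) = 0.956836
Series ([0.983095] and [0.956836]): 0.983095 × 0.956836 = 0.9407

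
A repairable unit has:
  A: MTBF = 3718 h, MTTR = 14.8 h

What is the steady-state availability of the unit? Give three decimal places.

0.996

A(A) = MTBF/(MTBF+MTTR) = 3718/(3718+14.8) = 0.996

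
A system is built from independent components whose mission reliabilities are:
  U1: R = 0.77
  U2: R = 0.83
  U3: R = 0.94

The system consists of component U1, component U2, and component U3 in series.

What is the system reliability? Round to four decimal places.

Series (U1, U2, and U3): 0.770000 × 0.830000 × 0.940000 = 0.6008

0.6008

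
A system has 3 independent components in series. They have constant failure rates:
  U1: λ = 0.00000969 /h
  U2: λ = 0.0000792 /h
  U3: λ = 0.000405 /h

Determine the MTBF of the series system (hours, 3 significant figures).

2020

Series of exponential components: λ_sys = Σ λ_i
λ_sys = 0.00000969 + 0.0000792 + 0.000405 = 4.9389e-04 /h
MTBF = 1 / λ_sys = 2020 h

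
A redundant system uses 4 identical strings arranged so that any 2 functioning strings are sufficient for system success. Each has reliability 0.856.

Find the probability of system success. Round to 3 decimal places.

0.989

R = Σ_{i=2}^{4} C(4,i) p^i (1−p)^{4−i} with p = 0.856
C(4,2)·0.856^2·0.144^2 = 0.09116
C(4,3)·0.856^3·0.144^1 = 0.36128
C(4,4)·0.856^4·0.144^0 = 0.53690
Sum = 0.989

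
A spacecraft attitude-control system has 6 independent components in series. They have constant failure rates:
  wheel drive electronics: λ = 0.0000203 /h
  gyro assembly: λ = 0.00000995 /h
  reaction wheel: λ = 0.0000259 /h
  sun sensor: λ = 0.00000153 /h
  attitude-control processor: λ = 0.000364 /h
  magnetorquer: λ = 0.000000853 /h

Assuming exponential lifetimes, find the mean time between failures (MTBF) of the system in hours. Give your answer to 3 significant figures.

Series of exponential components: λ_sys = Σ λ_i
λ_sys = 0.0000203 + 0.00000995 + 0.0000259 + 0.00000153 + 0.000364 + 0.000000853 = 4.2253e-04 /h
MTBF = 1 / λ_sys = 2370 h

2370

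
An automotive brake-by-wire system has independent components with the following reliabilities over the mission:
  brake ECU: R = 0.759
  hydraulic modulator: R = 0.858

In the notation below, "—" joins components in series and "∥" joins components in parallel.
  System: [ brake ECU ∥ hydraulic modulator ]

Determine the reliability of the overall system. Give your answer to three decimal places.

Parallel (brake ECU and hydraulic modulator): 1 − (1 − 0.75900)(1 − 0.85800) = 0.966

0.966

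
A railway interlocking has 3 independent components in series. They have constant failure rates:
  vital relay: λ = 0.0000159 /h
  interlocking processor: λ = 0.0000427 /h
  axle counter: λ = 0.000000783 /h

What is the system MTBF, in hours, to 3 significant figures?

Series of exponential components: λ_sys = Σ λ_i
λ_sys = 0.0000159 + 0.0000427 + 0.000000783 = 5.9383e-05 /h
MTBF = 1 / λ_sys = 16800 h

16800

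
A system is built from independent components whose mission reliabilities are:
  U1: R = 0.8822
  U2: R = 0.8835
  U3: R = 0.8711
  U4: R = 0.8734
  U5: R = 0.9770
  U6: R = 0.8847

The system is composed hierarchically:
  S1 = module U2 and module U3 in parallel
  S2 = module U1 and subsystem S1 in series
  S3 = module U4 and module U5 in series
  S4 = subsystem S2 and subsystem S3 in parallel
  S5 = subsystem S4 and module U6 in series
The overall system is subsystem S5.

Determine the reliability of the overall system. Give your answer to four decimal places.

0.8677

Parallel (U2 and U3): 1 − (1 − 0.883500)(1 − 0.871100) = 0.984983
Series (U1 and [0.984983]): 0.882200 × 0.984983 = 0.868952
Series (U4 and U5): 0.873400 × 0.977000 = 0.853312
Parallel ([0.868952] and [0.853312]): 1 − (1 − 0.868952)(1 − 0.853312) = 0.980777
Series ([0.980777] and U6): 0.980777 × 0.884700 = 0.8677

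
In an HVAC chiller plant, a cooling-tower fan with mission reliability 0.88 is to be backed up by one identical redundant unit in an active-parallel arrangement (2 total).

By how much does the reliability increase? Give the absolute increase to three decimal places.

R_before = 0.88
R_after = 1 − (1 − 0.88)^2 = 0.986
ΔR = 0.986 − 0.88 = 0.106

0.106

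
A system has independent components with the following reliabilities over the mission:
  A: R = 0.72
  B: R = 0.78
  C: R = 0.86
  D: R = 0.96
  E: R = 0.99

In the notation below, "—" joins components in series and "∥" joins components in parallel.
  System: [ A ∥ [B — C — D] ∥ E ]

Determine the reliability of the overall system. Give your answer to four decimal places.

0.9990

Series (B, C, and D): 0.780000 × 0.860000 × 0.960000 = 0.643968
Parallel (A, [0.643968], and E): 1 − (1 − 0.720000)(1 − 0.643968)(1 − 0.990000) = 0.9990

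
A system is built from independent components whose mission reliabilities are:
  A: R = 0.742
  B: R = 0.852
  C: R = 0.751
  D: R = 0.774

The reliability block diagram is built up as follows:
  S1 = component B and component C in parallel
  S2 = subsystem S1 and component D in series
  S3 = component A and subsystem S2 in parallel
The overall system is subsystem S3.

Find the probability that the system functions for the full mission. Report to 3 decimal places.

Parallel (B and C): 1 − (1 − 0.85200)(1 − 0.75100) = 0.96315
Series ([0.96315] and D): 0.96315 × 0.77400 = 0.74548
Parallel (A and [0.74548]): 1 − (1 − 0.74200)(1 − 0.74548) = 0.934

0.934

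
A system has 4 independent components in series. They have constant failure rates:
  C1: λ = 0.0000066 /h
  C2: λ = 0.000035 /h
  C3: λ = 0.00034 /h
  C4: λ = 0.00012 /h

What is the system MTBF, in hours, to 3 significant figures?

Series of exponential components: λ_sys = Σ λ_i
λ_sys = 0.0000066 + 0.000035 + 0.00034 + 0.00012 = 5.0160e-04 /h
MTBF = 1 / λ_sys = 1990 h

1990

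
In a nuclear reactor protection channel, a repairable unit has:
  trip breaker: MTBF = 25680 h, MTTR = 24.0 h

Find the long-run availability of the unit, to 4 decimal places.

0.9991

A(trip breaker) = MTBF/(MTBF+MTTR) = 25680/(25680+24.0) = 0.9991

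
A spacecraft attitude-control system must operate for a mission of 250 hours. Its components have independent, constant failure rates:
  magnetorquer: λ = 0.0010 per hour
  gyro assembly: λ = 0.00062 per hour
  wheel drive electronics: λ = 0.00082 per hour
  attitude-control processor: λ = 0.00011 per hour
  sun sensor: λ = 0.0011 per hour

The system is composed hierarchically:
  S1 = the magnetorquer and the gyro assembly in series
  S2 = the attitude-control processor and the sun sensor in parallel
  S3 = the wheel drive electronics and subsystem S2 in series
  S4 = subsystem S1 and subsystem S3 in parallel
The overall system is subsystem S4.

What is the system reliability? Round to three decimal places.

R(magnetorquer) = exp(−0.0010 × 250) = 0.77880
R(gyro assembly) = exp(−0.00062 × 250) = 0.85642
R(wheel drive electronics) = exp(−0.00082 × 250) = 0.81465
R(attitude-control processor) = exp(−0.00011 × 250) = 0.97287
R(sun sensor) = exp(−0.0011 × 250) = 0.75957
Series (magnetorquer and gyro assembly): 0.77880 × 0.85642 = 0.66698
Parallel (attitude-control processor and sun sensor): 1 − (1 − 0.97287)(1 − 0.75957) = 0.99348
Series (wheel drive electronics and [0.99348]): 0.81465 × 0.99348 = 0.80934
Parallel ([0.66698] and [0.80934]): 1 − (1 − 0.66698)(1 − 0.80934) = 0.937

0.937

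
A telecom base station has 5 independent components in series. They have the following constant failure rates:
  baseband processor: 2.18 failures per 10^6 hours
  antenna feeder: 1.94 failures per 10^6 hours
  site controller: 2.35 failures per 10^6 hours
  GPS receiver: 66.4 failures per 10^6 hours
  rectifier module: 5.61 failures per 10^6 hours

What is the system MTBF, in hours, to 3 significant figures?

Series of exponential components: λ_sys = Σ λ_i
λ_sys = 0.00000218 + 0.00000194 + 0.00000235 + 0.0000664 + 0.00000561 = 7.8480e-05 /h
MTBF = 1 / λ_sys = 12700 h

12700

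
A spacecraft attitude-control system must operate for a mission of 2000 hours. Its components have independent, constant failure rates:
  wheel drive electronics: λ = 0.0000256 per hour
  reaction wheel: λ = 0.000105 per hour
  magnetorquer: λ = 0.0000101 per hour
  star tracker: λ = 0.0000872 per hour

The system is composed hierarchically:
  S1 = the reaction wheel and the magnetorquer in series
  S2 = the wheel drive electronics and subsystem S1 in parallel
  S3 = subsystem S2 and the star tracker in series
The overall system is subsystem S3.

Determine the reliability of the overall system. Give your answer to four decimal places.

R(wheel drive electronics) = exp(−0.0000256 × 2000) = 0.950089
R(reaction wheel) = exp(−0.000105 × 2000) = 0.810584
R(magnetorquer) = exp(−0.0000101 × 2000) = 0.980003
R(star tracker) = exp(−0.0000872 × 2000) = 0.839961
Series (reaction wheel and magnetorquer): 0.810584 × 0.980003 = 0.794375
Parallel (wheel drive electronics and [0.794375]): 1 − (1 − 0.950089)(1 − 0.794375) = 0.989737
Series ([0.989737] and star tracker): 0.989737 × 0.839961 = 0.8313

0.8313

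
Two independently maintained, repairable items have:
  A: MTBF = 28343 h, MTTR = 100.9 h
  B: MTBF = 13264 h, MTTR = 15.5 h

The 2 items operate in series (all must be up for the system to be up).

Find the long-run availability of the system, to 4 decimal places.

A(A) = MTBF/(MTBF+MTTR) = 28343/(28343+100.9) = 0.996453
A(B) = MTBF/(MTBF+MTTR) = 13264/(13264+15.5) = 0.998833
Series availability: 0.996453 × 0.998833 = 0.9953

0.9953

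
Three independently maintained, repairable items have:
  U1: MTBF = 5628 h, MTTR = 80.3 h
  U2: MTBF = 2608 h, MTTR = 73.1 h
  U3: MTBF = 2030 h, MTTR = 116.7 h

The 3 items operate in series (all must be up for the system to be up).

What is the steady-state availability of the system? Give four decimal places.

0.9069

A(U1) = MTBF/(MTBF+MTTR) = 5628/(5628+80.3) = 0.985933
A(U2) = MTBF/(MTBF+MTTR) = 2608/(2608+73.1) = 0.972735
A(U3) = MTBF/(MTBF+MTTR) = 2030/(2030+116.7) = 0.945637
Series availability: 0.985933 × 0.972735 × 0.945637 = 0.9069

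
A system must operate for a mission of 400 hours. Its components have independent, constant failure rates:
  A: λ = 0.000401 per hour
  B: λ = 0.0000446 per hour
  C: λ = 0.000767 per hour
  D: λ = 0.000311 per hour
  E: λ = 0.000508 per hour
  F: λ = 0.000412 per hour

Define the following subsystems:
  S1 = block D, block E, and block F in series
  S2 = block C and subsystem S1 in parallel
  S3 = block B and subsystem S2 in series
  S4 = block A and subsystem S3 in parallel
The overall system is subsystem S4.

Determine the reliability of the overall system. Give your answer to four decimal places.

R(A) = exp(−0.000401 × 400) = 0.851803
R(B) = exp(−0.0000446 × 400) = 0.982318
R(C) = exp(−0.000767 × 400) = 0.735798
R(D) = exp(−0.000311 × 400) = 0.883027
R(E) = exp(−0.000508 × 400) = 0.816115
R(F) = exp(−0.000412 × 400) = 0.848063
Series (D, E, and F): 0.883027 × 0.816115 × 0.848063 = 0.611158
Parallel (C and [0.611158]): 1 − (1 − 0.735798)(1 − 0.611158) = 0.897267
Series (B and [0.897267]): 0.982318 × 0.897267 = 0.881402
Parallel (A and [0.881402]): 1 − (1 − 0.851803)(1 − 0.881402) = 0.9824

0.9824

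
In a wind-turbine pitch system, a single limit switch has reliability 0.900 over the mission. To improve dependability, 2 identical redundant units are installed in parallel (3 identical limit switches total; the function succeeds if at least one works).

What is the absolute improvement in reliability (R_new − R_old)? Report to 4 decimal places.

0.0990

R_before = 0.900
R_after = 1 − (1 − 0.900)^3 = 0.9990
ΔR = 0.9990 − 0.900 = 0.0990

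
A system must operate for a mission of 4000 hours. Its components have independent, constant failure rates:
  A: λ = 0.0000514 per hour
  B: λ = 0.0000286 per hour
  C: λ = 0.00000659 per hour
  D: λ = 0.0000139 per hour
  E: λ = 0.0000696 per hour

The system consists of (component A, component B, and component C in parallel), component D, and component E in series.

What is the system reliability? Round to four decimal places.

R(A) = exp(−0.0000514 × 4000) = 0.814159
R(B) = exp(−0.0000286 × 4000) = 0.891901
R(C) = exp(−0.00000659 × 4000) = 0.973984
R(D) = exp(−0.0000139 × 4000) = 0.945917
R(E) = exp(−0.0000696 × 4000) = 0.756994
Parallel (A, B, and C): 1 − (1 − 0.814159)(1 − 0.891901)(1 − 0.973984) = 0.999477
Series ([0.999477], D, and E): 0.999477 × 0.945917 × 0.756994 = 0.7157

0.7157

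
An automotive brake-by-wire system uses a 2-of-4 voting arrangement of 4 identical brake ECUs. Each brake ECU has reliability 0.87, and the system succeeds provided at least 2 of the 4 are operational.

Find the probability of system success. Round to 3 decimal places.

0.992

R = Σ_{i=2}^{4} C(4,i) p^i (1−p)^{4−i} with p = 0.87
C(4,2)·0.87^2·0.13^2 = 0.07675
C(4,3)·0.87^3·0.13^1 = 0.34242
C(4,4)·0.87^4·0.13^0 = 0.57290
Sum = 0.992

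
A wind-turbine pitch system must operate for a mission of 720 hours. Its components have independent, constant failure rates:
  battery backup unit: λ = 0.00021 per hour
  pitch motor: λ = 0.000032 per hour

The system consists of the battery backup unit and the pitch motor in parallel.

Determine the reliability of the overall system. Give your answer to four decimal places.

R(battery backup unit) = exp(−0.00021 × 720) = 0.859676
R(pitch motor) = exp(−0.000032 × 720) = 0.977223
Parallel (battery backup unit and pitch motor): 1 − (1 − 0.859676)(1 − 0.977223) = 0.9968

0.9968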